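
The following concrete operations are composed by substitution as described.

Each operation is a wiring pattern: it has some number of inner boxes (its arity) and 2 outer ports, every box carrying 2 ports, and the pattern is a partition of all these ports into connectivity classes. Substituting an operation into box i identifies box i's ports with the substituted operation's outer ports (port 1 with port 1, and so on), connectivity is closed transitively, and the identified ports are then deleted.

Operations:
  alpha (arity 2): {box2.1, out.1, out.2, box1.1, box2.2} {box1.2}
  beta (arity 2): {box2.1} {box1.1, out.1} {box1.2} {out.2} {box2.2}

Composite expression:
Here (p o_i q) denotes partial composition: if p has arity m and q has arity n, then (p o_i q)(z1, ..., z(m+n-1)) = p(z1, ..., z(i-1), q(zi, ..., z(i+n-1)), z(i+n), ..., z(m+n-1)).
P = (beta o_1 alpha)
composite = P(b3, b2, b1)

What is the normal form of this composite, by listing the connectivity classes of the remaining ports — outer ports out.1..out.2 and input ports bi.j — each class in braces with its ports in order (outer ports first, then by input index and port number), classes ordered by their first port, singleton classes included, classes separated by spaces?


{out.1, b2.1, b2.2, b3.1} {out.2} {b1.1} {b1.2} {b3.2}


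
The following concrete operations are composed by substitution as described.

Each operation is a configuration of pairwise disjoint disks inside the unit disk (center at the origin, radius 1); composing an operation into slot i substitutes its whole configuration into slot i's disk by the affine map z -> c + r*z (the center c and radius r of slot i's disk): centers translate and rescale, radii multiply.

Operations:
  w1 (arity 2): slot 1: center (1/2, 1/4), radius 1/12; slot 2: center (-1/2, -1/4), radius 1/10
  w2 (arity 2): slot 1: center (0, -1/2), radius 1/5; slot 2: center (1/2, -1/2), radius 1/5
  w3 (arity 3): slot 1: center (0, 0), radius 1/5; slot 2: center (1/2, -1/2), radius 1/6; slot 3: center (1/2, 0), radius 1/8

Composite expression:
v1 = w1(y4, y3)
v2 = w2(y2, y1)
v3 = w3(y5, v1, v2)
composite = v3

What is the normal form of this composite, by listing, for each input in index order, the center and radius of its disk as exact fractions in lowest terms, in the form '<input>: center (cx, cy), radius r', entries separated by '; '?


y1: center (9/16, -1/16), radius 1/40; y2: center (1/2, -1/16), radius 1/40; y3: center (5/12, -13/24), radius 1/60; y4: center (7/12, -11/24), radius 1/72; y5: center (0, 0), radius 1/5

Only the slot chain above each y matters under w3; compose those maps.
y5 passes through 1 substitution, ending at center (0, 0), radius 1/5
y4 passes through 2 substitutions, ending at center (7/12, -11/24), radius 1/72
y3 passes through 2 substitutions, ending at center (5/12, -13/24), radius 1/60
y2 passes through 2 substitutions, ending at center (1/2, -1/16), radius 1/40
y1 passes through 2 substitutions, ending at center (9/16, -1/16), radius 1/40


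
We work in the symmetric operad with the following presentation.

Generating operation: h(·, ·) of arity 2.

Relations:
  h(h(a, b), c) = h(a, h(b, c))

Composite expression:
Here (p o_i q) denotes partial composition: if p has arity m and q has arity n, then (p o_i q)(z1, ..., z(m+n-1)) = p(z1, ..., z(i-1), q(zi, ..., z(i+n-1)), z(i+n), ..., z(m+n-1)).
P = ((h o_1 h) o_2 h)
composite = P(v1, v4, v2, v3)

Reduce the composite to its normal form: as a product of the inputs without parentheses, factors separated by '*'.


v1 * v4 * v2 * v3

Under associativity of h, the answer is the v's in reading order.
h(v4, v2) flattens to v4 * v2
h(v1, h(v4, v2)) flattens to v1 * v4 * v2
h(h(v1, h(v4, v2)), v3) flattens to v1 * v4 * v2 * v3


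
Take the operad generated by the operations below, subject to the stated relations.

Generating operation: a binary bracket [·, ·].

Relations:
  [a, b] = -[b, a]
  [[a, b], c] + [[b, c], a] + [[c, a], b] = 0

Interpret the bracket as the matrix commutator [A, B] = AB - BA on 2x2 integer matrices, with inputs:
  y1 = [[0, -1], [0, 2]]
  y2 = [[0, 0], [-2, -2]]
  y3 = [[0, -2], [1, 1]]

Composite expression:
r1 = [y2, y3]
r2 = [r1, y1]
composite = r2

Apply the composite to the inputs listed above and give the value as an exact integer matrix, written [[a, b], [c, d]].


[[0, 0], [0, 0]]

[y2, y3] = [[-4, -4], [0, 4]]
[[y2, y3], y1] = [[0, 0], [0, 0]]


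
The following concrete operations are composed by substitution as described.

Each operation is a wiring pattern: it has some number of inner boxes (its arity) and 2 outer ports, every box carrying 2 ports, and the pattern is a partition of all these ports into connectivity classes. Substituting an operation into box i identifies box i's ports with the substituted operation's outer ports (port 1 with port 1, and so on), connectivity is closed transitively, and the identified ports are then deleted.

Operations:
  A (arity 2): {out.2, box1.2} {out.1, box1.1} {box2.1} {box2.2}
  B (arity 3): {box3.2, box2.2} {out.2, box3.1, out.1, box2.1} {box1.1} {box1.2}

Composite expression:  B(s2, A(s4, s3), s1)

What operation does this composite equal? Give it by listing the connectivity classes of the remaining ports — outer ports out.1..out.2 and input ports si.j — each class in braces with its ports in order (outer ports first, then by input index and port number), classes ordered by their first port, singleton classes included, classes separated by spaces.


{out.1, out.2, s1.1, s4.1} {s1.2, s4.2} {s2.1} {s2.2} {s3.1} {s3.2}

Reachability decides: close wires over B-identified ports.
through A, on inputs (s4, s3): {out.1, s4.1} {out.2, s4.2} {s3.1} {s3.2} (out.j = stage outer ports)
through B, on inputs (s2, s4, s3, s1): {out.1, out.2, s1.1, s4.1} {s1.2, s4.2} {s2.1} {s2.2} {s3.1} {s3.2} (out.j = stage outer ports)


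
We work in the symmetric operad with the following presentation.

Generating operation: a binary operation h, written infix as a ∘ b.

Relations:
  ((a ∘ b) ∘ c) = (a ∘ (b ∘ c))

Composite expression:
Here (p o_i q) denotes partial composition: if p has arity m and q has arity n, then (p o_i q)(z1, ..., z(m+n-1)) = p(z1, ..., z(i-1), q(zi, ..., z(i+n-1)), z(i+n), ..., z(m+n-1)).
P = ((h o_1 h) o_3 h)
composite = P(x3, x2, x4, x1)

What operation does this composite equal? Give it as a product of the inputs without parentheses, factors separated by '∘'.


Under associativity of h, the answer is the x's in reading order.
(x3 ∘ x2) linearizes to x3 ∘ x2
(x4 ∘ x1) linearizes to x4 ∘ x1
((x3 ∘ x2) ∘ (x4 ∘ x1)) linearizes to x3 ∘ x2 ∘ x4 ∘ x1

x3 ∘ x2 ∘ x4 ∘ x1


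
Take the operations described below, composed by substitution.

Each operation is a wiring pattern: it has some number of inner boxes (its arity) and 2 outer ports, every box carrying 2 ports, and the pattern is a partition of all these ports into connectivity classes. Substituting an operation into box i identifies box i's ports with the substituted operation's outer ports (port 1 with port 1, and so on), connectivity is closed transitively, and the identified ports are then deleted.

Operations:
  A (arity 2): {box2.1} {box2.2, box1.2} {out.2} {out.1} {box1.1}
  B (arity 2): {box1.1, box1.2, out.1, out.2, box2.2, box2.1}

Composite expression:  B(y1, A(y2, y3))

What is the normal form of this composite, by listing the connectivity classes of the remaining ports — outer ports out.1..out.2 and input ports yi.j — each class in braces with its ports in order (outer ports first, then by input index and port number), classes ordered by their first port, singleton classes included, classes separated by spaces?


{out.1, out.2, y1.1, y1.2} {y2.1} {y2.2, y3.2} {y3.1}

After gluing at B, chains via deleted ports link the y-ports.
composing A on (y2, y3), with out.j its own outer ports: {out.1} {out.2} {y2.1} {y2.2, y3.2} {y3.1}
composing B on (y1, y2, y3), with out.j its own outer ports: {out.1, out.2, y1.1, y1.2} {y2.1} {y2.2, y3.2} {y3.1}


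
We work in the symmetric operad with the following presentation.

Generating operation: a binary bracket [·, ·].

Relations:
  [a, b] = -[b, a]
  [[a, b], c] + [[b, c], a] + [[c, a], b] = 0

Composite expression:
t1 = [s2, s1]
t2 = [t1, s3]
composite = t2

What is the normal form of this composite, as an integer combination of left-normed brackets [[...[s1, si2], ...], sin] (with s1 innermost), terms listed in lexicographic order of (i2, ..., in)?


-[[s1, s2], s3]

Antisymmetry and Jacobi reduce to s1-anchored left-normed brackets.
Composite bracket: [[s2, s1], s3]
Each bracket splits as ab - ba, giving 4 signed words (2^2 = 4).
Collect the words opening with s1:
  word s1s2s3 has sign -1, contributing -[[s1, s2], s3]


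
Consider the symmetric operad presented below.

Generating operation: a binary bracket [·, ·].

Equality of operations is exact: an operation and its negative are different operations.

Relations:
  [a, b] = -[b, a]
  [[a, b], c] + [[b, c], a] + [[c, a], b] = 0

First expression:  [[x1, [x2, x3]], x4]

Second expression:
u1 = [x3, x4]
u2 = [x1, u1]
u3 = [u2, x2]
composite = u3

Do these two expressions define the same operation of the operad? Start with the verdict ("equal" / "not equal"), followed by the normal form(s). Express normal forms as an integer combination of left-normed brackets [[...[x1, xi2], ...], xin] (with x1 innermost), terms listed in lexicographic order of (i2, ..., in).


not equal; the first gives [[[x1, x2], x3], x4] - [[[x1, x3], x2], x4] and the second [[[x1, x3], x4], x2] - [[[x1, x4], x3], x2]

In normal form, the first expression is [[[x1, x2], x3], x4] - [[[x1, x3], x2], x4]
In normal form, the second expression is [[[x1, x3], x4], x2] - [[[x1, x4], x3], x2]
No match — not equal.


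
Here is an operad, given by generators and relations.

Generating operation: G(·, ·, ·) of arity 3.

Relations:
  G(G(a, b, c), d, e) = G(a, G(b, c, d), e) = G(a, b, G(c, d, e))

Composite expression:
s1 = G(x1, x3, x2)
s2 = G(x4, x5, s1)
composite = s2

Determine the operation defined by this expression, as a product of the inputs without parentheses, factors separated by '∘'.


x4 ∘ x5 ∘ x1 ∘ x3 ∘ x2

All parenthesizations of G agree; list the x-inputs left to right.
G(x1, x3, x2) reduces to x1 ∘ x3 ∘ x2
G(x4, x5, G(x1, x3, x2)) reduces to x4 ∘ x5 ∘ x1 ∘ x3 ∘ x2


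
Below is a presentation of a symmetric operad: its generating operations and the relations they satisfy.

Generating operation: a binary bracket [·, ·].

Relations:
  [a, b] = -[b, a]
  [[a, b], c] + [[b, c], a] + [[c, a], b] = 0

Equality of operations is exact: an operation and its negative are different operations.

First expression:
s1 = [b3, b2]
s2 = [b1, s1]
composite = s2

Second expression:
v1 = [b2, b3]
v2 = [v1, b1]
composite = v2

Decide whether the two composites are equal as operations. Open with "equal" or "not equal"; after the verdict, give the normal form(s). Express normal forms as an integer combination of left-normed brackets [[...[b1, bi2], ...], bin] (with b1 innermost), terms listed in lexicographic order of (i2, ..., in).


The first expression, normalized: -[[b1, b2], b3] + [[b1, b3], b2]
The second expression, normalized: -[[b1, b2], b3] + [[b1, b3], b2]
Same normal form: equal.

equal — both sides give -[[b1, b2], b3] + [[b1, b3], b2]


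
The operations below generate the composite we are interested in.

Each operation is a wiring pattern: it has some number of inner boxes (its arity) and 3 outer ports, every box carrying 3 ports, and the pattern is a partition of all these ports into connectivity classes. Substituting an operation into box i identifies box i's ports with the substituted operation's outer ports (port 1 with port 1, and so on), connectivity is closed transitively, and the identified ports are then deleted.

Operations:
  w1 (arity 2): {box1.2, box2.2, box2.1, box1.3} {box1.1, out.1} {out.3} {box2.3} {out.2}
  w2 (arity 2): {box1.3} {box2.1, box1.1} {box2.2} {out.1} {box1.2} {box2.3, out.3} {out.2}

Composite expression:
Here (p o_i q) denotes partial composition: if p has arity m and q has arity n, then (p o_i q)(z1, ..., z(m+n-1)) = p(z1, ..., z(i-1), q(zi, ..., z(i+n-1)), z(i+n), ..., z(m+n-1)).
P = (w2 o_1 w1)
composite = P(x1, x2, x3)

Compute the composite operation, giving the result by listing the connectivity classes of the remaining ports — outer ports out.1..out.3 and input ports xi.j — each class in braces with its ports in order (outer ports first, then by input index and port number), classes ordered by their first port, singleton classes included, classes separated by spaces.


{out.1} {out.2} {out.3, x3.3} {x1.1, x3.1} {x1.2, x1.3, x2.1, x2.2} {x2.3} {x3.2}

Connectivity passes through glued w2-boundaries; trace each wire chain.
the subtree at w1 composes to {out.1, x1.1} {out.2} {out.3} {x1.2, x1.3, x2.1, x2.2} {x2.3} on (x1, x2); out.j = own outer ports
the subtree at w2 composes to {out.1} {out.2} {out.3, x3.3} {x1.1, x3.1} {x1.2, x1.3, x2.1, x2.2} {x2.3} {x3.2} on (x1, x2, x3); out.j = own outer ports


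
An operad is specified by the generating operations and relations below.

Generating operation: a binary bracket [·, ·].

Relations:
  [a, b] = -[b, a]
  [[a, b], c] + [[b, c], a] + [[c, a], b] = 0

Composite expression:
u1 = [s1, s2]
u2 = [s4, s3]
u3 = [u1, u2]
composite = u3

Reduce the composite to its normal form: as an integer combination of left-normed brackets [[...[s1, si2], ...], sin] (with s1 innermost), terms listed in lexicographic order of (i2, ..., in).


In the tensor algebra, words opening s1 carry the s1-anchored form.
Composite bracket: [[s1, s2], [s4, s3]]
Each bracket splits as ab - ba, giving 8 signed words (2^3 = 8).
Keep just the words that open with s1:
  from s1s2s3s4, sign -1: term -[[[s1, s2], s3], s4]
  from s1s2s4s3, sign +1: term +[[[s1, s2], s4], s3]

-[[[s1, s2], s3], s4] + [[[s1, s2], s4], s3]


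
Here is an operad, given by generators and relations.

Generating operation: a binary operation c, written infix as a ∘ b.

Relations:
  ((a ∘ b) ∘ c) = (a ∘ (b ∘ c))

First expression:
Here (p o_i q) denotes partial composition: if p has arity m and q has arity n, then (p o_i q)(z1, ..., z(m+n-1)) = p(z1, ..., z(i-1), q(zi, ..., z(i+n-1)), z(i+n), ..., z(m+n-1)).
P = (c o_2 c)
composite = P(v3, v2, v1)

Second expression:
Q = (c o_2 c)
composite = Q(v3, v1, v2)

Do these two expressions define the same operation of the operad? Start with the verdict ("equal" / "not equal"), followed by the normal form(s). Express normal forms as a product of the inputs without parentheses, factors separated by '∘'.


not equal: they reduce to v3 ∘ v2 ∘ v1 and v3 ∘ v1 ∘ v2

In normal form, the first expression is v3 ∘ v2 ∘ v1
In normal form, the second expression is v3 ∘ v1 ∘ v2
The normal forms differ: not equal.


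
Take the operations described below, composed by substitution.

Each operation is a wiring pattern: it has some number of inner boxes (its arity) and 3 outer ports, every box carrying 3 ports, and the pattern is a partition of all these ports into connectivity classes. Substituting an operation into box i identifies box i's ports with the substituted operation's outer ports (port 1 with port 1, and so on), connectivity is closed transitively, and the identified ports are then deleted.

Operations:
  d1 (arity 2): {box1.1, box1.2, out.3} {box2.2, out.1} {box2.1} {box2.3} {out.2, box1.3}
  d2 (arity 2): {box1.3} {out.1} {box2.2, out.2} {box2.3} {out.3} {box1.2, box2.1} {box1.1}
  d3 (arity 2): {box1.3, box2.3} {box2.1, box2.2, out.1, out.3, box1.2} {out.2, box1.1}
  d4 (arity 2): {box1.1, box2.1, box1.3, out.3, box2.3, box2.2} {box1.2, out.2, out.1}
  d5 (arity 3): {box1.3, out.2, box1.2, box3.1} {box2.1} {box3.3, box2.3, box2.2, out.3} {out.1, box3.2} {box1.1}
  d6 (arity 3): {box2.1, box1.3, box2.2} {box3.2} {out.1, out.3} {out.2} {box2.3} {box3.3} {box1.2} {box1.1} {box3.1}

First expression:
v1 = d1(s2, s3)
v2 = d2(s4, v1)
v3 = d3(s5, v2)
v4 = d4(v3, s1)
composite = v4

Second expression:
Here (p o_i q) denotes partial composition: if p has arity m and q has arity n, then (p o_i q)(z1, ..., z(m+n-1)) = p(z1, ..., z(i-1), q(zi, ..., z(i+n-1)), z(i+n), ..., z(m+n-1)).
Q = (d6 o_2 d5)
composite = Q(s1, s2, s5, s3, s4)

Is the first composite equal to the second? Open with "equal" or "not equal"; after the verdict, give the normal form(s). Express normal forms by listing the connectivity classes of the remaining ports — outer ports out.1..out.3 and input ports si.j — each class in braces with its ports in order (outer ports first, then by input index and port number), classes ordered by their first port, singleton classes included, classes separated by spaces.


not equal; first: {out.1, out.2, s5.1} {out.3, s1.1, s1.2, s1.3, s2.3, s5.2} {s2.1, s2.2} {s3.1} {s3.2, s4.2} {s3.3} {s4.1} {s4.3} {s5.3}; second: {out.1, out.3} {out.2} {s1.1} {s1.2} {s1.3, s2.2, s2.3, s3.1, s3.2} {s2.1} {s3.3, s5.2, s5.3} {s4.1} {s4.2} {s4.3} {s5.1}

In normal form, the first expression is {out.1, out.2, s5.1} {out.3, s1.1, s1.2, s1.3, s2.3, s5.2} {s2.1, s2.2} {s3.1} {s3.2, s4.2} {s3.3} {s4.1} {s4.3} {s5.3}
In normal form, the second expression is {out.1, out.3} {out.2} {s1.1} {s1.2} {s1.3, s2.2, s2.3, s3.1, s3.2} {s2.1} {s3.3, s5.2, s5.3} {s4.1} {s4.2} {s4.3} {s5.1}
They disagree, so not equal.


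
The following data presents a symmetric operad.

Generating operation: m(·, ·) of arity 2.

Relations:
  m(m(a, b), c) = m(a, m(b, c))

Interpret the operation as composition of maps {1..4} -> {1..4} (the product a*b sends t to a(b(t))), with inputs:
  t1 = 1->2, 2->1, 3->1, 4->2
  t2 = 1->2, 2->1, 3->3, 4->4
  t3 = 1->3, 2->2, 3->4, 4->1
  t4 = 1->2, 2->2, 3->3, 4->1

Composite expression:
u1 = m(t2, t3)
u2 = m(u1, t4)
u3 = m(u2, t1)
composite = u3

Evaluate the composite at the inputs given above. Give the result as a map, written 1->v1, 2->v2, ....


m(t2, t3) = 1->3, 2->1, 3->4, 4->2
m(m(t2, t3), t4) = 1->1, 2->1, 3->4, 4->3
m(m(m(t2, t3), t4), t1) = 1->1, 2->1, 3->1, 4->1

1->1, 2->1, 3->1, 4->1


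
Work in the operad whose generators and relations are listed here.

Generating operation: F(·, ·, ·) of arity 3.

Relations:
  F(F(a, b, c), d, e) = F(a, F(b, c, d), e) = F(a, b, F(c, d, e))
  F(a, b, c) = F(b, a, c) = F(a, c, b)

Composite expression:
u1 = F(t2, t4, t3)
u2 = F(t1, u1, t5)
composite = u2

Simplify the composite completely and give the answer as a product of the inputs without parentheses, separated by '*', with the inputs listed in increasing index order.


t1 * t2 * t3 * t4 * t5

Shape and order are irrelevant to F; the t-input set decides.
F(t2, t4, t3) linearizes to t2 * t4 * t3
F(t1, F(t2, t4, t3), t5) linearizes to t1 * t2 * t4 * t3 * t5
reordering the factors by index: t1 * t2 * t3 * t4 * t5


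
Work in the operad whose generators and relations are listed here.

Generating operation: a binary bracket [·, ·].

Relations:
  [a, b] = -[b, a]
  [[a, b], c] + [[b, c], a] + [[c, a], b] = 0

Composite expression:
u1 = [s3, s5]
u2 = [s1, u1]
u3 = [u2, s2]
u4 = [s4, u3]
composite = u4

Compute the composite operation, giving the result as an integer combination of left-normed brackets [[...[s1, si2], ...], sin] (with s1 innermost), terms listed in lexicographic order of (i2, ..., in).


-[[[[s1, s3], s5], s2], s4] + [[[[s1, s5], s3], s2], s4]

A multilinear Lie element is pinned by s1-initial words (s1 innermost).
Composite bracket: [s4, [[s1, [s3, s5]], s2]]
Expanding via [a, b] = ab - ba: 16 signed words (2^4 = 16).
Keep just the words that open with s1:
  the word s1s3s5s2s4 carries sign -1 and contributes -[[[[s1, s3], s5], s2], s4]
  the word s1s5s3s2s4 carries sign +1 and contributes +[[[[s1, s5], s3], s2], s4]


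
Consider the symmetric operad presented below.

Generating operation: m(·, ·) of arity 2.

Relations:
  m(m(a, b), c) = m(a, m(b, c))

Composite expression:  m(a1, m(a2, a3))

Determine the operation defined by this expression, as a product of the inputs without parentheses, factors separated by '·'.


a1 · a2 · a3

The m-tree's shape is irrelevant; the a-reading-order decides.
m(a2, a3) unparenthesizes to a2 · a3
m(a1, m(a2, a3)) unparenthesizes to a1 · a2 · a3


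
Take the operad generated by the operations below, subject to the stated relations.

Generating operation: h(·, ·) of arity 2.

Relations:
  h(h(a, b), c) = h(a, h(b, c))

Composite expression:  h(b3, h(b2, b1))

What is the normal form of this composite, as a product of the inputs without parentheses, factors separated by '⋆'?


Key point: h is associative — brackets drop, the b-order remains.
h(b2, b1) linearizes to b2 ⋆ b1
h(b3, h(b2, b1)) linearizes to b3 ⋆ b2 ⋆ b1

b3 ⋆ b2 ⋆ b1


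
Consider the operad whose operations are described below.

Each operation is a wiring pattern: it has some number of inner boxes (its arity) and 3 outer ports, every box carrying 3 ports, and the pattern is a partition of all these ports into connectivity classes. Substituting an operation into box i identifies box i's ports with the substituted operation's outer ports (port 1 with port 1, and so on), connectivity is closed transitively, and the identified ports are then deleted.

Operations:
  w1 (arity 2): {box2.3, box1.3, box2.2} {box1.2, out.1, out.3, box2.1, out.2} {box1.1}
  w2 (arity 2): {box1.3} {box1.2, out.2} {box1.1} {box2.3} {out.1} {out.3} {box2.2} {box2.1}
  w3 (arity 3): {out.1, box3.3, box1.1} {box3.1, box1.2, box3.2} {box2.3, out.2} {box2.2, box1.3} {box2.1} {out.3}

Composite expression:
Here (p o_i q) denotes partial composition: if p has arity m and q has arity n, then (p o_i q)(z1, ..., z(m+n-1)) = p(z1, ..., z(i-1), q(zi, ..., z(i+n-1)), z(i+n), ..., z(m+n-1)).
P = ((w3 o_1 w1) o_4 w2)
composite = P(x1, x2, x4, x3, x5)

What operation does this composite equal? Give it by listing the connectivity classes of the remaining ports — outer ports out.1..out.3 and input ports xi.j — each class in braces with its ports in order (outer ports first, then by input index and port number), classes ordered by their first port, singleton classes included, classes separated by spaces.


{out.1, x1.2, x2.1, x3.2, x4.2} {out.2, x4.3} {out.3} {x1.1} {x1.3, x2.2, x2.3} {x3.1} {x3.3} {x4.1} {x5.1} {x5.2} {x5.3}

Treat the ports identified at w3 as solder joints: merge, then drop.
composing w1 on (x1, x2), with out.j its own outer ports: {out.1, out.2, out.3, x1.2, x2.1} {x1.1} {x1.3, x2.2, x2.3}
composing w2 on (x3, x5), with out.j its own outer ports: {out.1} {out.2, x3.2} {out.3} {x3.1} {x3.3} {x5.1} {x5.2} {x5.3}
composing w3 on (x1, x2, x4, x3, x5), with out.j its own outer ports: {out.1, x1.2, x2.1, x3.2, x4.2} {out.2, x4.3} {out.3} {x1.1} {x1.3, x2.2, x2.3} {x3.1} {x3.3} {x4.1} {x5.1} {x5.2} {x5.3}


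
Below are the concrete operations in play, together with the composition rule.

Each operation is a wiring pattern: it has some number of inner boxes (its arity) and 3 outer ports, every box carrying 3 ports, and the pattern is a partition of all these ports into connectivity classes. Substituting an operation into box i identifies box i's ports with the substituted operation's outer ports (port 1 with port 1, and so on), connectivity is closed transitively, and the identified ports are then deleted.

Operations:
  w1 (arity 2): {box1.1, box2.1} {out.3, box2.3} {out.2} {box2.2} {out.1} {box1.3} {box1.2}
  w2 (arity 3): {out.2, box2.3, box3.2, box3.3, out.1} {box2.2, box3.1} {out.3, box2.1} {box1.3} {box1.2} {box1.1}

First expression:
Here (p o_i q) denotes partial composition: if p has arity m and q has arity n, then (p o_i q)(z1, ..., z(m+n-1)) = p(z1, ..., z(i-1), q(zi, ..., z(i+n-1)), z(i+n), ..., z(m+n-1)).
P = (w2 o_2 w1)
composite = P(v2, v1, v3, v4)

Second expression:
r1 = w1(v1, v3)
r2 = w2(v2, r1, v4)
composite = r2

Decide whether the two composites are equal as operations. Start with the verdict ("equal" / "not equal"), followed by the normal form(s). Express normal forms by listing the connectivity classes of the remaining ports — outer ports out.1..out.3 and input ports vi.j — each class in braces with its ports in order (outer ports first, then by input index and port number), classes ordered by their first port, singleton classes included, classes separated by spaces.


equal; the common form is {out.1, out.2, v3.3, v4.2, v4.3} {out.3} {v1.1, v3.1} {v1.2} {v1.3} {v2.1} {v2.2} {v2.3} {v3.2} {v4.1}

Reducing the first expression gives {out.1, out.2, v3.3, v4.2, v4.3} {out.3} {v1.1, v3.1} {v1.2} {v1.3} {v2.1} {v2.2} {v2.3} {v3.2} {v4.1}
Reducing the second expression gives {out.1, out.2, v3.3, v4.2, v4.3} {out.3} {v1.1, v3.1} {v1.2} {v1.3} {v2.1} {v2.2} {v2.3} {v3.2} {v4.1}
The normal forms match — equal.


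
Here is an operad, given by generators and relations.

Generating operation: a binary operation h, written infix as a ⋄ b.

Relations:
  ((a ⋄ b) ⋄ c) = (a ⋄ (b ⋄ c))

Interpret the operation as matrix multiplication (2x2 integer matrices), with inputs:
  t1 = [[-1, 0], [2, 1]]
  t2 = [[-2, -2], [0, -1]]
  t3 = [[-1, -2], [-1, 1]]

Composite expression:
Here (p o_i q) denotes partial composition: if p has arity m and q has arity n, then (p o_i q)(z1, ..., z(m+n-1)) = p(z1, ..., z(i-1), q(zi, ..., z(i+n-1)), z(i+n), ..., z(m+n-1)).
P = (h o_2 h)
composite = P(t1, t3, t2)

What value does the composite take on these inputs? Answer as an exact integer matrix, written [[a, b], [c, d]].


[[-2, -4], [6, 9]]

(t3 ⋄ t2) = [[2, 4], [2, 1]]
(t1 ⋄ (t3 ⋄ t2)) = [[-2, -4], [6, 9]]


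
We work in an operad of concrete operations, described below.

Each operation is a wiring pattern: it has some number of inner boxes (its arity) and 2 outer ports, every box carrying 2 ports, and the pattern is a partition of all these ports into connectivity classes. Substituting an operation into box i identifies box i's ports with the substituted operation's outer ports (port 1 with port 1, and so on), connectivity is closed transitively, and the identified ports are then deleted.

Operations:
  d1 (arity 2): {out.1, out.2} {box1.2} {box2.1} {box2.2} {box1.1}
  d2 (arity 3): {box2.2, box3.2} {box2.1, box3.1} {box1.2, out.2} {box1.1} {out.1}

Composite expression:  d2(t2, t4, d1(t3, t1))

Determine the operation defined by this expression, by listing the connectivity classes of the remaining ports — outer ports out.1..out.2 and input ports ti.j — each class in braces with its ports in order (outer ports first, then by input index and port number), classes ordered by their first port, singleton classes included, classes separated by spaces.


{out.1} {out.2, t2.2} {t1.1} {t1.2} {t2.1} {t3.1} {t3.2} {t4.1, t4.2}

After gluing at d2, chains via deleted ports link the t-ports.
after d1, the pattern on (t3, t1) reads {out.1, out.2} {t1.1} {t1.2} {t3.1} {t3.2} (out.j = its outer ports)
after d2, the pattern on (t2, t4, t3, t1) reads {out.1} {out.2, t2.2} {t1.1} {t1.2} {t2.1} {t3.1} {t3.2} {t4.1, t4.2} (out.j = its outer ports)


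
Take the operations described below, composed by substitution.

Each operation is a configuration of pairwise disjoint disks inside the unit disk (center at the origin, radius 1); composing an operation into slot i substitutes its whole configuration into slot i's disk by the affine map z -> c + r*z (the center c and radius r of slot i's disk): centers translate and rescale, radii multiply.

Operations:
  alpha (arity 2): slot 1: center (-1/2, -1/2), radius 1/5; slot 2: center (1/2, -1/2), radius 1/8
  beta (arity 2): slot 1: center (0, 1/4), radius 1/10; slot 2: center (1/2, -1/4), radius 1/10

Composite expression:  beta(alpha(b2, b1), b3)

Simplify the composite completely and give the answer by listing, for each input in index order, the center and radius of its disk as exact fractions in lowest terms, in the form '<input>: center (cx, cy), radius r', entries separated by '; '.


Below beta, radii multiply path by path; the b-disk centers shift.
input b2: composing its 2 substitution steps yields center (-1/20, 1/5), radius 1/50
input b1: composing its 2 substitution steps yields center (1/20, 1/5), radius 1/80
input b3: composing its 1 substitution step yields center (1/2, -1/4), radius 1/10

b1: center (1/20, 1/5), radius 1/80; b2: center (-1/20, 1/5), radius 1/50; b3: center (1/2, -1/4), radius 1/10


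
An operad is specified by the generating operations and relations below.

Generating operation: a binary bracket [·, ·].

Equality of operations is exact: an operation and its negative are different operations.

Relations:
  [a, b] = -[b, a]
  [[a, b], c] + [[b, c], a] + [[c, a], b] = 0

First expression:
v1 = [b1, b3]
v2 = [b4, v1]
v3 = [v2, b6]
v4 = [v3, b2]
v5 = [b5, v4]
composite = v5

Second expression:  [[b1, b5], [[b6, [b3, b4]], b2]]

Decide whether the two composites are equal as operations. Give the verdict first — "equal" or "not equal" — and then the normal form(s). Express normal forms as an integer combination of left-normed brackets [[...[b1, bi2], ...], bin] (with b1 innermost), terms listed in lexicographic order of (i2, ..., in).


The first expression, normalized: [[[[[b1, b3], b4], b6], b2], b5]
The second expression, normalized: [[[[[b1, b5], b2], b3], b4], b6] - [[[[[b1, b5], b2], b4], b3], b6] - [[[[[b1, b5], b2], b6], b3], b4] + [[[[[b1, b5], b2], b6], b4], b3] - [[[[[b1, b5], b3], b4], b6], b2] + [[[[[b1, b5], b4], b3], b6], b2] + [[[[[b1, b5], b6], b3], b4], b2] - [[[[[b1, b5], b6], b4], b3], b2]
The normal forms differ: not equal.

not equal; first: [[[[[b1, b3], b4], b6], b2], b5]; second: [[[[[b1, b5], b2], b3], b4], b6] - [[[[[b1, b5], b2], b4], b3], b6] - [[[[[b1, b5], b2], b6], b3], b4] + [[[[[b1, b5], b2], b6], b4], b3] - [[[[[b1, b5], b3], b4], b6], b2] + [[[[[b1, b5], b4], b3], b6], b2] + [[[[[b1, b5], b6], b3], b4], b2] - [[[[[b1, b5], b6], b4], b3], b2]


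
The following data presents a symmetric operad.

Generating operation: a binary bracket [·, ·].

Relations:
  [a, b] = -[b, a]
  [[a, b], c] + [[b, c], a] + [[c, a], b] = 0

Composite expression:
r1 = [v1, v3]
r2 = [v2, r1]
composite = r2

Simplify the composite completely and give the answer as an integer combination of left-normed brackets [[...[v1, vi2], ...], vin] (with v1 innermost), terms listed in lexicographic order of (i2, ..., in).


Antisymmetry and Jacobi reduce to v1-anchored left-normed brackets.
Composite bracket: [v2, [v1, v3]]
Expanding via [a, b] = ab - ba: 4 signed words (2^2 = 4).
The v1-initial words carry the normal form:
  v1v3v2 (sign -1) contributes -[[v1, v3], v2]

-[[v1, v3], v2]


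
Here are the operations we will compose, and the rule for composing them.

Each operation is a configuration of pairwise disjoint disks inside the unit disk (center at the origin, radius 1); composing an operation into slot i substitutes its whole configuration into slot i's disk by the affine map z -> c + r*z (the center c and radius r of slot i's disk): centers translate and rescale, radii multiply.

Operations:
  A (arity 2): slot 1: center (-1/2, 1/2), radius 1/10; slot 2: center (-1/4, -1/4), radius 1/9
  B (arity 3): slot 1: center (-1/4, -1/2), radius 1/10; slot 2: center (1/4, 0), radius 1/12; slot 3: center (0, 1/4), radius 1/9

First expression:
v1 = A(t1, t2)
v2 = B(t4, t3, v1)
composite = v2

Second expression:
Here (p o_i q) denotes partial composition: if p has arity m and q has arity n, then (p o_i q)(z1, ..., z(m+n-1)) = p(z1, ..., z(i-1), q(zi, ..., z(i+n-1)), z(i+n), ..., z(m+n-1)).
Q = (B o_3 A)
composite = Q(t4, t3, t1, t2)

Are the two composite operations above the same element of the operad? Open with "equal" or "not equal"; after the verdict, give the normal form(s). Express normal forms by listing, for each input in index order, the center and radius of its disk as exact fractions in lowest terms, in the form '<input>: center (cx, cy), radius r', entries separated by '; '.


equal: each reduces to t1: center (-1/18, 11/36), radius 1/90; t2: center (-1/36, 2/9), radius 1/81; t3: center (1/4, 0), radius 1/12; t4: center (-1/4, -1/2), radius 1/10

The first expression reduces to t1: center (-1/18, 11/36), radius 1/90; t2: center (-1/36, 2/9), radius 1/81; t3: center (1/4, 0), radius 1/12; t4: center (-1/4, -1/2), radius 1/10
The second expression reduces to t1: center (-1/18, 11/36), radius 1/90; t2: center (-1/36, 2/9), radius 1/81; t3: center (1/4, 0), radius 1/12; t4: center (-1/4, -1/2), radius 1/10
Both agree, so they are equal.


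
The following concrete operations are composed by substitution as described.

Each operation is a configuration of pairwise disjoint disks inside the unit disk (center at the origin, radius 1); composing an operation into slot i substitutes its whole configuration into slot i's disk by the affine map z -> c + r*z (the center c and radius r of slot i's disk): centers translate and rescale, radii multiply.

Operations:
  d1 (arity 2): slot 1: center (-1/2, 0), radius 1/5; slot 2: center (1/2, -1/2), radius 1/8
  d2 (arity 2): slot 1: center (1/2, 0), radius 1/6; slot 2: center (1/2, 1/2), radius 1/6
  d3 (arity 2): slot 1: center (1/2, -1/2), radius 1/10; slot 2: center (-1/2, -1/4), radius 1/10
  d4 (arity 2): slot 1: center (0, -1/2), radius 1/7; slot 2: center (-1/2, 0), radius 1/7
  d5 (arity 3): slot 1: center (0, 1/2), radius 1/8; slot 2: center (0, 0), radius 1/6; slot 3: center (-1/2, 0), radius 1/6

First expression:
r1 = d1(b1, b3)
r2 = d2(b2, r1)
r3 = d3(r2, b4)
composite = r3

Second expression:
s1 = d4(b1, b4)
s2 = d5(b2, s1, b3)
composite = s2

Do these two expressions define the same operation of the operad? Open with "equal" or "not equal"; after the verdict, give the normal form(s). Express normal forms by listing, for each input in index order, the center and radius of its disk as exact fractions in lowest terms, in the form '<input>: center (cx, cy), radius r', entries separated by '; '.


not equal — first b1: center (13/24, -9/20), radius 1/300; b2: center (11/20, -1/2), radius 1/60; b3: center (67/120, -11/24), radius 1/480; b4: center (-1/2, -1/4), radius 1/10, second b1: center (0, -1/12), radius 1/42; b2: center (0, 1/2), radius 1/8; b3: center (-1/2, 0), radius 1/6; b4: center (-1/12, 0), radius 1/42

Normal form of the first expression: b1: center (13/24, -9/20), radius 1/300; b2: center (11/20, -1/2), radius 1/60; b3: center (67/120, -11/24), radius 1/480; b4: center (-1/2, -1/4), radius 1/10
Normal form of the second expression: b1: center (0, -1/12), radius 1/42; b2: center (0, 1/2), radius 1/8; b3: center (-1/2, 0), radius 1/6; b4: center (-1/12, 0), radius 1/42
Distinct normal forms: not equal.


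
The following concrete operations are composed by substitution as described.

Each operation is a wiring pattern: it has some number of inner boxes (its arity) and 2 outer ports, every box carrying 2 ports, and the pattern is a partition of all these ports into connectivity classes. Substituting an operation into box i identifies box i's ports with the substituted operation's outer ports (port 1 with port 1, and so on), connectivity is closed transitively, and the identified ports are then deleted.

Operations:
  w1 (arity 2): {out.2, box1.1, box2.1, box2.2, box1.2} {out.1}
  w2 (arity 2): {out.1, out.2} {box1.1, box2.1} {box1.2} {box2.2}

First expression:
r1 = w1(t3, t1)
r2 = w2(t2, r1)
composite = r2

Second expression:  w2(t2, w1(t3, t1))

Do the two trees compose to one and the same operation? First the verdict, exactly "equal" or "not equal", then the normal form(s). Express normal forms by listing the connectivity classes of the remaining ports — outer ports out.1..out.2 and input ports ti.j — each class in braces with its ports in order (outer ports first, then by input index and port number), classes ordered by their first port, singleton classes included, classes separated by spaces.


equal — both sides give {out.1, out.2} {t1.1, t1.2, t3.1, t3.2} {t2.1} {t2.2}


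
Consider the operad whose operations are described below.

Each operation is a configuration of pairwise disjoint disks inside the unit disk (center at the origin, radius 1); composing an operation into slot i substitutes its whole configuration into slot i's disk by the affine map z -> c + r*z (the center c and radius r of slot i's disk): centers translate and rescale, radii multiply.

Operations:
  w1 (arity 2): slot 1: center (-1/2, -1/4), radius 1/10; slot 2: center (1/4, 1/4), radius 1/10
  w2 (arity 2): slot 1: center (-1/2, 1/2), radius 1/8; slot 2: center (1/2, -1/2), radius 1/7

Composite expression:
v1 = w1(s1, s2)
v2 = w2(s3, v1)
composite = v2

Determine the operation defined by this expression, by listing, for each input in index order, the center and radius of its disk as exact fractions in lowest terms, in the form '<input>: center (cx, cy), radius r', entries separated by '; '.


s1: center (3/7, -15/28), radius 1/70; s2: center (15/28, -13/28), radius 1/70; s3: center (-1/2, 1/2), radius 1/8

Only the slot chain above each s matters under w2; compose those maps.
for s3, the 1-step affine chain lands on center (-1/2, 1/2), radius 1/8
for s1, the 2-step affine chain lands on center (3/7, -15/28), radius 1/70
for s2, the 2-step affine chain lands on center (15/28, -13/28), radius 1/70


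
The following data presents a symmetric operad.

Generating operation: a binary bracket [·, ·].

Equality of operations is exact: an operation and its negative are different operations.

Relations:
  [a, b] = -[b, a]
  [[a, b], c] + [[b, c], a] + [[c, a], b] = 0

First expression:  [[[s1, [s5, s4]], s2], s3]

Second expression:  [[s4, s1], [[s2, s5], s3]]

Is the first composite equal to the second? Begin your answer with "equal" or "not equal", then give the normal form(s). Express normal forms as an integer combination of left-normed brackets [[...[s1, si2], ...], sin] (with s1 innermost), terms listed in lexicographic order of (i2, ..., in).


not equal; the first gives -[[[[s1, s4], s5], s2], s3] + [[[[s1, s5], s4], s2], s3] and the second -[[[[s1, s4], s2], s5], s3] + [[[[s1, s4], s3], s2], s5] - [[[[s1, s4], s3], s5], s2] + [[[[s1, s4], s5], s2], s3]

Normal form of the first expression: -[[[[s1, s4], s5], s2], s3] + [[[[s1, s5], s4], s2], s3]
Normal form of the second expression: -[[[[s1, s4], s2], s5], s3] + [[[[s1, s4], s3], s2], s5] - [[[[s1, s4], s3], s5], s2] + [[[[s1, s4], s5], s2], s3]
Distinct normal forms: not equal.


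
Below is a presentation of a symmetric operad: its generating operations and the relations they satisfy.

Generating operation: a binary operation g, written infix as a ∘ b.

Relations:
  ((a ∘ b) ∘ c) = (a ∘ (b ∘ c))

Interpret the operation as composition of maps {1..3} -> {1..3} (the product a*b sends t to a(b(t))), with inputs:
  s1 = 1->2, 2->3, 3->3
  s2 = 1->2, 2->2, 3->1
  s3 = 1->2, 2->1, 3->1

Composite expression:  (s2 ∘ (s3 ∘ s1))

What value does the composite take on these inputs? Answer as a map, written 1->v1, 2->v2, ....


(s3 ∘ s1) = 1->1, 2->1, 3->1
(s2 ∘ (s3 ∘ s1)) = 1->2, 2->2, 3->2

1->2, 2->2, 3->2


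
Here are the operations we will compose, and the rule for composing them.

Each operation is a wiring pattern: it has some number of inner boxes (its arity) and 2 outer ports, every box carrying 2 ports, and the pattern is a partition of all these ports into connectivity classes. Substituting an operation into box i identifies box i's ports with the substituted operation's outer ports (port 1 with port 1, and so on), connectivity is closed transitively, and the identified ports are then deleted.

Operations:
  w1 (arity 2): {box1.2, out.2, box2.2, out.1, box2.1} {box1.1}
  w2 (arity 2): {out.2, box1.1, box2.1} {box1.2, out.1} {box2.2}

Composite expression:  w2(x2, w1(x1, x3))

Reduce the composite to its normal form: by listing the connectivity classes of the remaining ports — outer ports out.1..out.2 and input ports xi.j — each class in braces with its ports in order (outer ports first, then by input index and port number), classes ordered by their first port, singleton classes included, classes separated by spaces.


{out.1, x2.2} {out.2, x1.2, x2.1, x3.1, x3.2} {x1.1}

Reachability decides: close wires over w2-identified ports.
through w1, on inputs (x1, x3): {out.1, out.2, x1.2, x3.1, x3.2} {x1.1} (out.j = stage outer ports)
through w2, on inputs (x2, x1, x3): {out.1, x2.2} {out.2, x1.2, x2.1, x3.1, x3.2} {x1.1} (out.j = stage outer ports)
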